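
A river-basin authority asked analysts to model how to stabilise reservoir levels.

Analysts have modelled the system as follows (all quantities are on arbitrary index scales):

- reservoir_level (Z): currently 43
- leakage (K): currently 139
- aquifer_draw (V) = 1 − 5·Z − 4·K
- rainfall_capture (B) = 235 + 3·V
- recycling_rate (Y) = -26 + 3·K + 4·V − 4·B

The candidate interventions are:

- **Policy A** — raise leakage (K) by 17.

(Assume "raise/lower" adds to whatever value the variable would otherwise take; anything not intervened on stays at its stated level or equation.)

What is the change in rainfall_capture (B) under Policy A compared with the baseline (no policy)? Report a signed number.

-204

Baseline:
  Z = 43
  K = 139
  V = 1 − 5·43 − 4·139 = -770
  B = 235 + 3·(-770) = -2075
Policy A (K + 17):
  Z = 43
  K = 139 + 17 = 156
  V = 1 − 5·43 − 4·156 = -838
  B = 235 + 3·(-838) = -2279
Change in B: -2279 − (-2075) = -204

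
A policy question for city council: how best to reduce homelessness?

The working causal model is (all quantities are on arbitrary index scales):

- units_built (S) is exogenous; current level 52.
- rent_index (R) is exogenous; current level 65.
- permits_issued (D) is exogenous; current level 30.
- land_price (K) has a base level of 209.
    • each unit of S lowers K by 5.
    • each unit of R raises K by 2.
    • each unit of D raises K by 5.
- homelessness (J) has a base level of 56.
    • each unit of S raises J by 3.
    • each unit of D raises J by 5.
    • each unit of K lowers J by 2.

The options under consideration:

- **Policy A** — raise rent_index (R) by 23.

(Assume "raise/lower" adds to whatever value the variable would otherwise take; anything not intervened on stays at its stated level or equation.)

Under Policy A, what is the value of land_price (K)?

Policy A (R + 23):
  S = 52
  R = 65 + 23 = 88
  D = 30
  K = 209 − 5·52 + 2·88 + 5·30 = 275

275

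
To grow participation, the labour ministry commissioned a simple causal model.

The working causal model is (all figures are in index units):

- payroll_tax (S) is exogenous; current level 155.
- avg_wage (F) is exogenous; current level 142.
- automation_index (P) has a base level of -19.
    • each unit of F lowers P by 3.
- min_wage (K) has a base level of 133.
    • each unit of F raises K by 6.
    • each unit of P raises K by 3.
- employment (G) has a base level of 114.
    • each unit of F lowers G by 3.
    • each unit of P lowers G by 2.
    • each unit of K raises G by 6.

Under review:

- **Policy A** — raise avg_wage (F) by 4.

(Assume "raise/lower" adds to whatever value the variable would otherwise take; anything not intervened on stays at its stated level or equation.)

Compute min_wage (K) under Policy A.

-362

Policy A (F + 4):
  F = 142 + 4 = 146
  P = -19 − 3·146 = -457
  K = 133 + 6·146 + 3·(-457) = -362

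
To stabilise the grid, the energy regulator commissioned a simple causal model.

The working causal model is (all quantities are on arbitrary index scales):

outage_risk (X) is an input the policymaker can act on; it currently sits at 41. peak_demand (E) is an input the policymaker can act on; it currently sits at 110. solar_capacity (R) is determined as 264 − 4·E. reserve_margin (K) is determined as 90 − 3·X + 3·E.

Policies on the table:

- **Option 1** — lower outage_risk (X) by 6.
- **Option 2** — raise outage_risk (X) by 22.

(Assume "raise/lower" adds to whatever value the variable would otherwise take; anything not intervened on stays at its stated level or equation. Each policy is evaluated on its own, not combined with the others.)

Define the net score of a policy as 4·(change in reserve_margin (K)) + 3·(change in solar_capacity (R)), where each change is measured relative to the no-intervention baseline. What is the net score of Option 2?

Baseline:
  X = 41
  E = 110
  R = 264 − 4·110 = -176
  K = 90 − 3·41 + 3·110 = 297
Option 2 (X + 22):
  X = 41 + 22 = 63
  E = 110
  R = 264 − 4·110 = -176
  K = 90 − 3·63 + 3·110 = 231
ΔK = 231 − 297 = -66; ΔR = -176 − (-176) = 0
Score = 4·(-66) + 3·0 = -264

-264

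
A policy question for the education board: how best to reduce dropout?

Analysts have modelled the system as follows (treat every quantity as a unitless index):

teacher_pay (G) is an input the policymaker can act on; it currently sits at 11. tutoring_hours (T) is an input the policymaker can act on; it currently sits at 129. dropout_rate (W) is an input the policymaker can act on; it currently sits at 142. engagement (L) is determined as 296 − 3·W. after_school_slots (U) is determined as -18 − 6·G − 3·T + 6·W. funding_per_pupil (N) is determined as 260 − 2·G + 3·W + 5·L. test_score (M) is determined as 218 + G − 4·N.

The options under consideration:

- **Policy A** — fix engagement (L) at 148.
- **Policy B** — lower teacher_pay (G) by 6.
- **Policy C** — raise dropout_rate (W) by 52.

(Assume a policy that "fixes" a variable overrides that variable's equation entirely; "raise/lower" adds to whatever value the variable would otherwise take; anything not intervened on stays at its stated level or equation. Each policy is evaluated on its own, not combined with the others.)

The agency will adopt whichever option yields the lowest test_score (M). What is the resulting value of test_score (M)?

-5387

Policy A (L := 148):
  G = 11
  W = 142
  L = 148
  N = 260 − 2·11 + 3·142 + 5·148 = 1404
  M = 218 + 11 − 4·1404 = -5387
Policy B (G − 6):
  G = 11 − 6 = 5
  W = 142
  L = 296 − 3·142 = -130
  N = 260 − 2·5 + 3·142 + 5·(-130) = 26
  M = 218 + 5 − 4·26 = 119
Policy C (W + 52):
  G = 11
  W = 142 + 52 = 194
  L = 296 − 3·194 = -286
  N = 260 − 2·11 + 3·194 + 5·(-286) = -610
  M = 218 + 11 − 4·(-610) = 2669
Comparing — Policy A: M=-5387, Policy B: M=119, Policy C: M=2669. Lowest is -5387 (Policy A).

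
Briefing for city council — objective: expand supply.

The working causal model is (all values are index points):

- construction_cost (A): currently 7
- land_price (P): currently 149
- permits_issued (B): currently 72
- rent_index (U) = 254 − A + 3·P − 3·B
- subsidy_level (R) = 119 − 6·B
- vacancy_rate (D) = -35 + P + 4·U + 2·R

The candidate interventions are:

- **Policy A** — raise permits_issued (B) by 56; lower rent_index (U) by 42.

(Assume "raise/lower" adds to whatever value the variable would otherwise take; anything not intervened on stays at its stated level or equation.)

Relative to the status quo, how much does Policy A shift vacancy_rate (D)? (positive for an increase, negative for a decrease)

Baseline:
  A = 7
  P = 149
  B = 72
  U = 254 − 7 + 3·149 − 3·72 = 478
  R = 119 − 6·72 = -313
  D = -35 + 149 + 4·478 + 2·(-313) = 1400
Policy A (B + 56, U − 42):
  A = 7
  P = 149
  B = 72 + 56 = 128
  U = 254 − 7 + 3·149 − 3·128 (−42 from intervention) = 268
  R = 119 − 6·128 = -649
  D = -35 + 149 + 4·268 + 2·(-649) = -112
Change in D: -112 − 1400 = -1512

-1512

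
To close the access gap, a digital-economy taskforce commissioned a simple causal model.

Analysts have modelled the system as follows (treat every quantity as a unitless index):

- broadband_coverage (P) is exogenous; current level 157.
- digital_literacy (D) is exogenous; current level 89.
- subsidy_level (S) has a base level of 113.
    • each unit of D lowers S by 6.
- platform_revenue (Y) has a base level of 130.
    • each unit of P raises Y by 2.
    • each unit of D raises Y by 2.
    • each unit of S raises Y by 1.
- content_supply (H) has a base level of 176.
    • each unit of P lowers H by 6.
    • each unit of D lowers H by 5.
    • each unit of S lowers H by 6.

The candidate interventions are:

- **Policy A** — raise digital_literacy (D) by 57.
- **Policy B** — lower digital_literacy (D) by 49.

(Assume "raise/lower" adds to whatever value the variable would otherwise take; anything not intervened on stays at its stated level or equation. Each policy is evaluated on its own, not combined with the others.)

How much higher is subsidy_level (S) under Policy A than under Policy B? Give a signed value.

Policy A (D + 57):
  D = 89 + 57 = 146
  S = 113 − 6·146 = -763
Policy B (D − 49):
  D = 89 − 49 = 40
  S = 113 − 6·40 = -127
S: -763 − (-127) = -636

-636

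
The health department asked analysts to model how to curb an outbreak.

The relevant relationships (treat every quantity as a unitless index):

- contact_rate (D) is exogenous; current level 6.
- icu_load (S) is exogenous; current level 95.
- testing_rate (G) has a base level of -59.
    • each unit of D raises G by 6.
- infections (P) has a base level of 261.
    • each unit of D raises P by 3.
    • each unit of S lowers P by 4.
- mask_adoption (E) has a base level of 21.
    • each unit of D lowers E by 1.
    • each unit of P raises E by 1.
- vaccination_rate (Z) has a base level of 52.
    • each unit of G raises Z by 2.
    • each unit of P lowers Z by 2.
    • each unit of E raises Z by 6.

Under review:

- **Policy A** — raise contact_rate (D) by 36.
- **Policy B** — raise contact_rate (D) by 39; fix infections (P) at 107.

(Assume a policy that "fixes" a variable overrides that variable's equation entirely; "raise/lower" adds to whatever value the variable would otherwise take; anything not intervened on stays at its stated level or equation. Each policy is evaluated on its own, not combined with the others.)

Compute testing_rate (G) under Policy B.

211

Policy B (D + 39, P := 107):
  D = 6 + 39 = 45
  G = -59 + 6·45 = 211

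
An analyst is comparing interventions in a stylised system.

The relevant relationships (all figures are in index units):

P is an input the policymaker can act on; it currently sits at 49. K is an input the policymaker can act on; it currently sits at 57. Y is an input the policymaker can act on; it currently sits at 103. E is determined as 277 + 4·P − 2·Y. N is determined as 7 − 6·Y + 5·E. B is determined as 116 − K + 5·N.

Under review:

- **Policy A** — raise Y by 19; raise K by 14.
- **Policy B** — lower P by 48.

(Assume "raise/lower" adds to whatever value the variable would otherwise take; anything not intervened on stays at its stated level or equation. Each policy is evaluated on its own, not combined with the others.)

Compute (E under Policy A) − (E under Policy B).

Policy A (Y + 19, K + 14):
  P = 49
  Y = 103 + 19 = 122
  E = 277 + 4·49 − 2·122 = 229
Policy B (P − 48):
  P = 49 − 48 = 1
  Y = 103
  E = 277 + 4·1 − 2·103 = 75
E: 229 − 75 = 154

154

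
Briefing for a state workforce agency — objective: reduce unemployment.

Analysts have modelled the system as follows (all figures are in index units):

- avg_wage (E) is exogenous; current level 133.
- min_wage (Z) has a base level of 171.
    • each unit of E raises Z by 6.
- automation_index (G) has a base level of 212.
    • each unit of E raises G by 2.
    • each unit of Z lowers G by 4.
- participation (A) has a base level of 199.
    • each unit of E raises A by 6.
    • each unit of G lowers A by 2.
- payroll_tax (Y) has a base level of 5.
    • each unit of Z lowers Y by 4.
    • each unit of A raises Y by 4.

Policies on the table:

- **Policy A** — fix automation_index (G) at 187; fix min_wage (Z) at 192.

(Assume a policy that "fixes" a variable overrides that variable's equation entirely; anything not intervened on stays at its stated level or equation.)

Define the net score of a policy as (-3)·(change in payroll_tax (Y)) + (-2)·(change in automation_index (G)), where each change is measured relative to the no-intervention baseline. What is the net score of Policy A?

69546

Baseline:
  E = 133
  Z = 171 + 6·133 = 969
  G = 212 + 2·133 − 4·969 = -3398
  A = 199 + 6·133 − 2·(-3398) = 7793
  Y = 5 − 4·969 + 4·7793 = 27301
Policy A (G := 187, Z := 192):
  E = 133
  Z = 192
  G = 187
  A = 199 + 6·133 − 2·187 = 623
  Y = 5 − 4·192 + 4·623 = 1729
ΔY = 1729 − 27301 = -25572; ΔG = 187 − (-3398) = 3585
Score = (-3)·(-25572) + (-2)·3585 = 69546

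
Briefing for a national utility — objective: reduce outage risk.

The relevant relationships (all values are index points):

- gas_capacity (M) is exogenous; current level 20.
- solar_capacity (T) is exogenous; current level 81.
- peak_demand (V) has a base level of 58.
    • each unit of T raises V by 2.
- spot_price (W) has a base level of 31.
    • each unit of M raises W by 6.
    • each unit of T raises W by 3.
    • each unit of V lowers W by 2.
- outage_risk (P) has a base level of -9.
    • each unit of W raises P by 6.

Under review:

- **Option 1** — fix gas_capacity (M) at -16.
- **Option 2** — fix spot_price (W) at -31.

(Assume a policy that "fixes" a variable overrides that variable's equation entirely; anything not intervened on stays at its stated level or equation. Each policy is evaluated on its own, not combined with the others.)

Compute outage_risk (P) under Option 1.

-1581

Option 1 (M := -16):
  M = -16
  T = 81
  V = 58 + 2·81 = 220
  W = 31 + 6·(-16) + 3·81 − 2·220 = -262
  P = -9 + 6·(-262) = -1581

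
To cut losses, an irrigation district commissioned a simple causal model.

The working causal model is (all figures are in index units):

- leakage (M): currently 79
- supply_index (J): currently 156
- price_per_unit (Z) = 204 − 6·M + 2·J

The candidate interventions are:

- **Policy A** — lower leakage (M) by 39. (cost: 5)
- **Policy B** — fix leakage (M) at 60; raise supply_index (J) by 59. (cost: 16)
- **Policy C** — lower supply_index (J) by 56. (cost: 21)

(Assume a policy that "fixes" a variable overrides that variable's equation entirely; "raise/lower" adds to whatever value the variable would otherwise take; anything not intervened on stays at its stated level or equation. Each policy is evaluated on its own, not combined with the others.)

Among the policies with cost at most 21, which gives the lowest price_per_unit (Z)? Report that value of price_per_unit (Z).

-70

Policy A (M − 39):
  M = 79 − 39 = 40
  J = 156
  Z = 204 − 6·40 + 2·156 = 276
Policy B (M := 60, J + 59):
  M = 60
  J = 156 + 59 = 215
  Z = 204 − 6·60 + 2·215 = 274
Policy C (J − 56):
  M = 79
  J = 156 − 56 = 100
  Z = 204 − 6·79 + 2·100 = -70
Comparing — Policy A: Z=276, Policy B: Z=274, Policy C: Z=-70. Lowest is -70 (Policy C).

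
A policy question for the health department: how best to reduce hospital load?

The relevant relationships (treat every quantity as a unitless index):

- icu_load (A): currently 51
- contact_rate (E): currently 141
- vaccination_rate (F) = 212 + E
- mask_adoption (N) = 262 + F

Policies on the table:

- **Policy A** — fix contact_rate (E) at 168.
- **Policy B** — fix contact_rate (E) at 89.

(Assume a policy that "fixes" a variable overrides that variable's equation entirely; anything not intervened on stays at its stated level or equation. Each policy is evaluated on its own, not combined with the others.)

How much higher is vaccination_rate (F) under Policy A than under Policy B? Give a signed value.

79

Policy A (E := 168):
  E = 168
  F = 212 + 168 = 380
Policy B (E := 89):
  E = 89
  F = 212 + 89 = 301
F: 380 − 301 = 79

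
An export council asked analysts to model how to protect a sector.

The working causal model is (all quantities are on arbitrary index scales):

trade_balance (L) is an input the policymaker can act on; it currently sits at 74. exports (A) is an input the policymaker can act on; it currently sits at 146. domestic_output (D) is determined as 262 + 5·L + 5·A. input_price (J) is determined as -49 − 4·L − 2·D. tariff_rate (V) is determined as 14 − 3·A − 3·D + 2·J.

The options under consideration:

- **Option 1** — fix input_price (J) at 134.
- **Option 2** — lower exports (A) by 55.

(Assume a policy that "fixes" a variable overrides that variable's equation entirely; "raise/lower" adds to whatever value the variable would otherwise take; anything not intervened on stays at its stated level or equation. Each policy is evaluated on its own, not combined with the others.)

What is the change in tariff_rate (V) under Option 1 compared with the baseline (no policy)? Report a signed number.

Baseline:
  L = 74
  A = 146
  D = 262 + 5·74 + 5·146 = 1362
  J = -49 − 4·74 − 2·1362 = -3069
  V = 14 − 3·146 − 3·1362 + 2·(-3069) = -10648
Option 1 (J := 134):
  L = 74
  A = 146
  D = 262 + 5·74 + 5·146 = 1362
  J = 134
  V = 14 − 3·146 − 3·1362 + 2·134 = -4242
Change in V: -4242 − (-10648) = 6406

6406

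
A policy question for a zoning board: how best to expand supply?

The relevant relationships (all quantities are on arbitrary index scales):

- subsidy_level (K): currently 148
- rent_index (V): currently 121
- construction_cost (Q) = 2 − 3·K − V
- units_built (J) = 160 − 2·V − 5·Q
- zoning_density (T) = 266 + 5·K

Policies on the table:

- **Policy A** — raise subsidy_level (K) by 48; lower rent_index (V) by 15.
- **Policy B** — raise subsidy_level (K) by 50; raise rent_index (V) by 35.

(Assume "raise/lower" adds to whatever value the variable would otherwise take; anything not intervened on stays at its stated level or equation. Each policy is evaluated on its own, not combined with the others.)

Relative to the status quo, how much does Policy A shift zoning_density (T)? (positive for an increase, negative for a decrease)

240

Baseline:
  K = 148
  T = 266 + 5·148 = 1006
Policy A (K + 48, V − 15):
  K = 148 + 48 = 196
  T = 266 + 5·196 = 1246
Change in T: 1246 − 1006 = 240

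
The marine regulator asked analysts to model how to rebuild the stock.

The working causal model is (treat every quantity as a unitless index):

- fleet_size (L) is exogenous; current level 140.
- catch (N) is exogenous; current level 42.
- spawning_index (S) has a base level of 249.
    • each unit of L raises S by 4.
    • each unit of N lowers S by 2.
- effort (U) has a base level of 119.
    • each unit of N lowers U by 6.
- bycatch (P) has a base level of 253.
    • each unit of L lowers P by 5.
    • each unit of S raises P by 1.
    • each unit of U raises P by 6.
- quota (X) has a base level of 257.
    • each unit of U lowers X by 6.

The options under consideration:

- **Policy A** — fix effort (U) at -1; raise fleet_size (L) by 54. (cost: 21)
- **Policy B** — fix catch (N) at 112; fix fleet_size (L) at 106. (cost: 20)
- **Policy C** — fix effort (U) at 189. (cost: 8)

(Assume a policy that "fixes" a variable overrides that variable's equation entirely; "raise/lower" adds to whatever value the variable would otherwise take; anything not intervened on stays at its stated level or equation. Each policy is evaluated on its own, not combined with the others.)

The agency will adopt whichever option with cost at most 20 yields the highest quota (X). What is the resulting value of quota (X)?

Policy B (N := 112, L := 106):
  N = 112
  U = 119 − 6·112 = -553
  X = 257 − 6·(-553) = 3575
Policy C (U := 189):
  N = 42
  U = 189
  X = 257 − 6·189 = -877
Comparing — Policy B: X=3575, Policy C: X=-877. Highest is 3575 (Policy B).

3575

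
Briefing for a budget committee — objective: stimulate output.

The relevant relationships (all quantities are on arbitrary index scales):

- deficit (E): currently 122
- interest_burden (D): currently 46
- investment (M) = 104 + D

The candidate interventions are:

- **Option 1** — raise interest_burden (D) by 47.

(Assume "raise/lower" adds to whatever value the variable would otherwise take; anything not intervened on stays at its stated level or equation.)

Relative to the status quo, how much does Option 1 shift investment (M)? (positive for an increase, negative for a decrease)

47

Baseline:
  D = 46
  M = 104 + 46 = 150
Option 1 (D + 47):
  D = 46 + 47 = 93
  M = 104 + 93 = 197
Change in M: 197 − 150 = 47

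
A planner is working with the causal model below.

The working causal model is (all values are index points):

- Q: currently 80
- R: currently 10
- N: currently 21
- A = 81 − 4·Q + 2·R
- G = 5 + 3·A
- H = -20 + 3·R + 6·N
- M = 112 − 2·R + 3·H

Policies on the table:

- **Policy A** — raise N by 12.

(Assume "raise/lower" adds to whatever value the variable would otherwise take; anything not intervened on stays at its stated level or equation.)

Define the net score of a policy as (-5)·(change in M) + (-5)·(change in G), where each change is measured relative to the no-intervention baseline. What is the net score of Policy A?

Baseline:
  Q = 80
  R = 10
  N = 21
  A = 81 − 4·80 + 2·10 = -219
  G = 5 + 3·(-219) = -652
  H = -20 + 3·10 + 6·21 = 136
  M = 112 − 2·10 + 3·136 = 500
Policy A (N + 12):
  Q = 80
  R = 10
  N = 21 + 12 = 33
  A = 81 − 4·80 + 2·10 = -219
  G = 5 + 3·(-219) = -652
  H = -20 + 3·10 + 6·33 = 208
  M = 112 − 2·10 + 3·208 = 716
ΔM = 716 − 500 = 216; ΔG = -652 − (-652) = 0
Score = (-5)·216 + (-5)·0 = -1080

-1080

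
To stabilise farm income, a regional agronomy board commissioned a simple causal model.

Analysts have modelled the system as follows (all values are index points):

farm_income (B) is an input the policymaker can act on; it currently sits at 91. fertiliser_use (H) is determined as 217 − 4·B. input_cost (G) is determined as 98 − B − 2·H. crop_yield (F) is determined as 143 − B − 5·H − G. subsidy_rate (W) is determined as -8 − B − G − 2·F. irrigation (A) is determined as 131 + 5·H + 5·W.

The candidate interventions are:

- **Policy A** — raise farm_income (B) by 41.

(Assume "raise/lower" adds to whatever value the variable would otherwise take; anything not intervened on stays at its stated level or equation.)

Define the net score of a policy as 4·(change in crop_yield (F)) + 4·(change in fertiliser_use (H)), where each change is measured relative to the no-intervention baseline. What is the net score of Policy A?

Baseline:
  B = 91
  H = 217 − 4·91 = -147
  G = 98 − 91 − 2·(-147) = 301
  F = 143 − 91 − 5·(-147) − 301 = 486
Policy A (B + 41):
  B = 91 + 41 = 132
  H = 217 − 4·132 = -311
  G = 98 − 132 − 2·(-311) = 588
  F = 143 − 132 − 5·(-311) − 588 = 978
ΔF = 978 − 486 = 492; ΔH = -311 − (-147) = -164
Score = 4·492 + 4·(-164) = 1312

1312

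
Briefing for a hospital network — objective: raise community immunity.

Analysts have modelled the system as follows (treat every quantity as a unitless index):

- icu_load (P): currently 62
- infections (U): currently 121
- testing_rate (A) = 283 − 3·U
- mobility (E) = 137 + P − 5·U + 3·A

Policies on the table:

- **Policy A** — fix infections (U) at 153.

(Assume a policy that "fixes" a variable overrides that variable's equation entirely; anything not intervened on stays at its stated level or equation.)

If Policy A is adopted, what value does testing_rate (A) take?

-176

Policy A (U := 153):
  U = 153
  A = 283 − 3·153 = -176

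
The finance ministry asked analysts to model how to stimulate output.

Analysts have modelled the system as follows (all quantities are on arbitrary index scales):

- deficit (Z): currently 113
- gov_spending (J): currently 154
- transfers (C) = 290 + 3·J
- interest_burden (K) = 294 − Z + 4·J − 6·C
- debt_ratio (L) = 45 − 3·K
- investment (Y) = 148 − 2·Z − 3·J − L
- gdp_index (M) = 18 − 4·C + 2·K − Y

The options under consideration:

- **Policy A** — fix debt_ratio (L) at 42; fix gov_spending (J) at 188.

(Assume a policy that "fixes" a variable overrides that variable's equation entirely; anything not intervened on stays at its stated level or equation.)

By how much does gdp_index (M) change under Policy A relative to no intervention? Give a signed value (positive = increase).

-12406

Baseline:
  Z = 113
  J = 154
  C = 290 + 3·154 = 752
  K = 294 − 113 + 4·154 − 6·752 = -3715
  L = 45 − 3·(-3715) = 11190
  Y = 148 − 2·113 − 3·154 − 11190 = -11730
  M = 18 − 4·752 + 2·(-3715) − (-11730) = 1310
Policy A (L := 42, J := 188):
  Z = 113
  J = 188
  C = 290 + 3·188 = 854
  K = 294 − 113 + 4·188 − 6·854 = -4191
  L = 42
  Y = 148 − 2·113 − 3·188 − 42 = -684
  M = 18 − 4·854 + 2·(-4191) − (-684) = -11096
Change in M: -11096 − 1310 = -12406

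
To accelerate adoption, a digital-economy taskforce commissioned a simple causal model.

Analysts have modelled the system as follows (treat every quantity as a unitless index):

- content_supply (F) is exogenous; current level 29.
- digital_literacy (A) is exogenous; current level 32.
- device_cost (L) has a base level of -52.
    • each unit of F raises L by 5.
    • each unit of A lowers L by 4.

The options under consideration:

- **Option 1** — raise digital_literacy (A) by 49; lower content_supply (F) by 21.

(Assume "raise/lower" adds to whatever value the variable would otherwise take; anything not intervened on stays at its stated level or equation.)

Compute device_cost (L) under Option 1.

-336

Option 1 (A + 49, F − 21):
  F = 29 − 21 = 8
  A = 32 + 49 = 81
  L = -52 + 5·8 − 4·81 = -336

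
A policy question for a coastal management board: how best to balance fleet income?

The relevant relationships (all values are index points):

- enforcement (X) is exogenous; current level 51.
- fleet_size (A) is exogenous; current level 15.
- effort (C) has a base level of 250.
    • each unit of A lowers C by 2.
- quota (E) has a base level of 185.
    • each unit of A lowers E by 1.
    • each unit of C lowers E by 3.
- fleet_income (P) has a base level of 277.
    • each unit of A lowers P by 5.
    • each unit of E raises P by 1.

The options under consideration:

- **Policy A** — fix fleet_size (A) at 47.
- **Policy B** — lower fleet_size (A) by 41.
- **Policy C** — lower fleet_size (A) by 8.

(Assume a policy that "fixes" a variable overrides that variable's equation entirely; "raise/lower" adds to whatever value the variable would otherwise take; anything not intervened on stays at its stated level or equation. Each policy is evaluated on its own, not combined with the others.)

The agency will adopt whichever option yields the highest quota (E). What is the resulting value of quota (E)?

-330

Policy A (A := 47):
  A = 47
  C = 250 − 2·47 = 156
  E = 185 − 47 − 3·156 = -330
Policy B (A − 41):
  A = 15 − 41 = -26
  C = 250 − 2·(-26) = 302
  E = 185 − (-26) − 3·302 = -695
Policy C (A − 8):
  A = 15 − 8 = 7
  C = 250 − 2·7 = 236
  E = 185 − 7 − 3·236 = -530
Comparing — Policy A: E=-330, Policy B: E=-695, Policy C: E=-530. Highest is -330 (Policy A).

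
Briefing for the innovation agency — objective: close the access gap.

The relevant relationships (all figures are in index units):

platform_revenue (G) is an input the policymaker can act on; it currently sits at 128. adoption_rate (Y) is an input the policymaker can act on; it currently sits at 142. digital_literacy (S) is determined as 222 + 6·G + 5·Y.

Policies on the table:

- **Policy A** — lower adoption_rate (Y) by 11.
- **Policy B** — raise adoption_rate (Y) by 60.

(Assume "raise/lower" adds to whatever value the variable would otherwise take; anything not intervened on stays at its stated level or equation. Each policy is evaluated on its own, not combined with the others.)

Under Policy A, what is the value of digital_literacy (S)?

1645

Policy A (Y − 11):
  G = 128
  Y = 142 − 11 = 131
  S = 222 + 6·128 + 5·131 = 1645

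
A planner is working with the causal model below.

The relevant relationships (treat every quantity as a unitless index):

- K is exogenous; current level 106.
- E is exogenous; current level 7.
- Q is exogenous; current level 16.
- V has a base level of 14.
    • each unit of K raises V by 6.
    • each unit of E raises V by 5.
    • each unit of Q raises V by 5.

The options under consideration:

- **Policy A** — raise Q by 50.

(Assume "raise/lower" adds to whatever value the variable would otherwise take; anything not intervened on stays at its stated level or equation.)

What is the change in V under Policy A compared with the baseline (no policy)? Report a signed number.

Baseline:
  K = 106
  E = 7
  Q = 16
  V = 14 + 6·106 + 5·7 + 5·16 = 765
Policy A (Q + 50):
  K = 106
  E = 7
  Q = 16 + 50 = 66
  V = 14 + 6·106 + 5·7 + 5·66 = 1015
Change in V: 1015 − 765 = 250

250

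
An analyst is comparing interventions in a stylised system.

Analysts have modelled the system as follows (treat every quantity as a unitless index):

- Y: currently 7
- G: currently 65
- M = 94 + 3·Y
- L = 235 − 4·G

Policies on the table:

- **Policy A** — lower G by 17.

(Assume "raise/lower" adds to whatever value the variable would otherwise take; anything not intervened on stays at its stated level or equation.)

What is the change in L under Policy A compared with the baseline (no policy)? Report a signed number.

Baseline:
  G = 65
  L = 235 − 4·65 = -25
Policy A (G − 17):
  G = 65 − 17 = 48
  L = 235 − 4·48 = 43
Change in L: 43 − (-25) = 68

68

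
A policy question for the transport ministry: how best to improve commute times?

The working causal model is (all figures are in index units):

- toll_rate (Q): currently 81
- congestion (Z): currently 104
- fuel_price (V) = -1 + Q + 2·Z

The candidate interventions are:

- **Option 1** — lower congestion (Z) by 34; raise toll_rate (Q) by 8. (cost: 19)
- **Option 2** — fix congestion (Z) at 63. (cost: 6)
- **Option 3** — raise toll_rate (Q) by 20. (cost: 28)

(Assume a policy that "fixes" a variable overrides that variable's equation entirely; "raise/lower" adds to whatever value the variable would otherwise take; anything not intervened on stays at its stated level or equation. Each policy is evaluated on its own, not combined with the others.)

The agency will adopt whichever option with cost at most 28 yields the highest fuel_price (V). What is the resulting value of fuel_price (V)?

Option 1 (Z − 34, Q + 8):
  Q = 81 + 8 = 89
  Z = 104 − 34 = 70
  V = -1 + 89 + 2·70 = 228
Option 2 (Z := 63):
  Q = 81
  Z = 63
  V = -1 + 81 + 2·63 = 206
Option 3 (Q + 20):
  Q = 81 + 20 = 101
  Z = 104
  V = -1 + 101 + 2·104 = 308
Comparing — Option 1: V=228, Option 2: V=206, Option 3: V=308. Highest is 308 (Option 3).

308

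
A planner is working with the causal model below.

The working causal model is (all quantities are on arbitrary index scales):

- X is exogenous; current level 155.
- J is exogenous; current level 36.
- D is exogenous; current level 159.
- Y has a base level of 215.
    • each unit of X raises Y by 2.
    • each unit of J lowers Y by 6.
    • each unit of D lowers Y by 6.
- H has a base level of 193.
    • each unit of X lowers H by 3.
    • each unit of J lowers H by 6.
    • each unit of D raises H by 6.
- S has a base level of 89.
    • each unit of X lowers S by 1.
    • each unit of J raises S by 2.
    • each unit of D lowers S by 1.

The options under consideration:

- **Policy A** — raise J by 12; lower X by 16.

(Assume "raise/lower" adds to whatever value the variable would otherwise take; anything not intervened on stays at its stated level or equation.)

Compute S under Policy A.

-113

Policy A (J + 12, X − 16):
  X = 155 − 16 = 139
  J = 36 + 12 = 48
  D = 159
  S = 89 − 139 + 2·48 − 159 = -113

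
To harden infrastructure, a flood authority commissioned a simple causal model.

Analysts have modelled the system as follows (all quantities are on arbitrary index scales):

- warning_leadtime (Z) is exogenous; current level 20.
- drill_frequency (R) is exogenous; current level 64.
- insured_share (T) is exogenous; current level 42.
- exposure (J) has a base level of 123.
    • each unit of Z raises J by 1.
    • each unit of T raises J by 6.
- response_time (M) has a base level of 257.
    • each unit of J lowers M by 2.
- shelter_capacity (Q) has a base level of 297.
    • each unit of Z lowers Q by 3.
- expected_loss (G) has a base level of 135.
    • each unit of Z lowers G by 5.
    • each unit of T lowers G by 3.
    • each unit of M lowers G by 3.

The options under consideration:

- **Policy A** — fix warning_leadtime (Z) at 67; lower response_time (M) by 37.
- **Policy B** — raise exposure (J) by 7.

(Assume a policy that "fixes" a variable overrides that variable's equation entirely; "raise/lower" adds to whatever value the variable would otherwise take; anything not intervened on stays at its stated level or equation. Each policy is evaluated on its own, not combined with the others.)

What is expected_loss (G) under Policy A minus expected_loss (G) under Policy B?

Policy A (Z := 67, M − 37):
  Z = 67
  T = 42
  J = 123 + 67 + 6·42 = 442
  M = 257 − 2·442 (−37 from intervention) = -664
  G = 135 − 5·67 − 3·42 − 3·(-664) = 1666
Policy B (J + 7):
  Z = 20
  T = 42
  J = 123 + 20 + 6·42 (+7 from intervention) = 402
  M = 257 − 2·402 = -547
  G = 135 − 5·20 − 3·42 − 3·(-547) = 1550
G: 1666 − 1550 = 116

116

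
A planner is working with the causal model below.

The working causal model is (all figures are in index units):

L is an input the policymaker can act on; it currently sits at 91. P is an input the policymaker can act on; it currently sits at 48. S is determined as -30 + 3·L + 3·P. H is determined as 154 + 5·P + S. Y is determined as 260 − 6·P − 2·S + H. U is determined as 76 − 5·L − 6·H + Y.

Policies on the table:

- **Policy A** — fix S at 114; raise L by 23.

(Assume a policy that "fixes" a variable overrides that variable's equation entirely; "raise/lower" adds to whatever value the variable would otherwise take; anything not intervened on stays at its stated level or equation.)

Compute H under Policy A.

508

Policy A (S := 114, L + 23):
  L = 91 + 23 = 114
  P = 48
  S = 114
  H = 154 + 5·48 + 114 = 508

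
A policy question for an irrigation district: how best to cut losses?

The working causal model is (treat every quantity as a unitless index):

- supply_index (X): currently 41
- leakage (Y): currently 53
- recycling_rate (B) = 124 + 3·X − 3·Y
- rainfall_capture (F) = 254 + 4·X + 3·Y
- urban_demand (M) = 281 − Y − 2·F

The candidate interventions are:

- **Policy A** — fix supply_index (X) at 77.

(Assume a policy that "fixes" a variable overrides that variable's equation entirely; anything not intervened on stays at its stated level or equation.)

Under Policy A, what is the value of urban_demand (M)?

Policy A (X := 77):
  X = 77
  Y = 53
  F = 254 + 4·77 + 3·53 = 721
  M = 281 − 53 − 2·721 = -1214

-1214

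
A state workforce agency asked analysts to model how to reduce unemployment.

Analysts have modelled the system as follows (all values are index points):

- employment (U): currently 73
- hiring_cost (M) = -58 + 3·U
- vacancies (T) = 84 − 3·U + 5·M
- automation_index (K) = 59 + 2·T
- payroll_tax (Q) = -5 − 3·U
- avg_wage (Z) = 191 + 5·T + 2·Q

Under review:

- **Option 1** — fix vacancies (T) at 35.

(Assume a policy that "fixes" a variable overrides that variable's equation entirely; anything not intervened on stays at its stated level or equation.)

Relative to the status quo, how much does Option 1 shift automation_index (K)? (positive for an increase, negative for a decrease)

Baseline:
  U = 73
  M = -58 + 3·73 = 161
  T = 84 − 3·73 + 5·161 = 670
  K = 59 + 2·670 = 1399
Option 1 (T := 35):
  U = 73
  M = -58 + 3·73 = 161
  T = 35
  K = 59 + 2·35 = 129
Change in K: 129 − 1399 = -1270

-1270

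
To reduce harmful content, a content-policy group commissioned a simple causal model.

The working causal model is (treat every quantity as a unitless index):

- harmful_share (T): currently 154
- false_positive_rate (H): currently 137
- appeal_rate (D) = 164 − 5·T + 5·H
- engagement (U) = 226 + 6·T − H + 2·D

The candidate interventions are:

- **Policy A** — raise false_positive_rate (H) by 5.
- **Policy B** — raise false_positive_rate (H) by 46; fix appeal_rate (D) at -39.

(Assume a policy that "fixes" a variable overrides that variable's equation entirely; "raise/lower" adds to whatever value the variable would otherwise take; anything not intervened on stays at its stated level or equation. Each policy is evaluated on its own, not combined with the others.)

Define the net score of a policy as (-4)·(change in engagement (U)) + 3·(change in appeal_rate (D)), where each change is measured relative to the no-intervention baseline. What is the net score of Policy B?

Baseline:
  T = 154
  H = 137
  D = 164 − 5·154 + 5·137 = 79
  U = 226 + 6·154 − 137 + 2·79 = 1171
Policy B (H + 46, D := -39):
  T = 154
  H = 137 + 46 = 183
  D = -39
  U = 226 + 6·154 − 183 + 2·(-39) = 889
ΔU = 889 − 1171 = -282; ΔD = -39 − 79 = -118
Score = (-4)·(-282) + 3·(-118) = 774

774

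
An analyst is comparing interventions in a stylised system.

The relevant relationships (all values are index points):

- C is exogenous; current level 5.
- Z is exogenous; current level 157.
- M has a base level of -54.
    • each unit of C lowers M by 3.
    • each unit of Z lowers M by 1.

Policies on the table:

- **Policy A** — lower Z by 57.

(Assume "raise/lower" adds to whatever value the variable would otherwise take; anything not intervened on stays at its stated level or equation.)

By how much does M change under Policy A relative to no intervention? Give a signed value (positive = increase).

57

Baseline:
  C = 5
  Z = 157
  M = -54 − 3·5 − 157 = -226
Policy A (Z − 57):
  C = 5
  Z = 157 − 57 = 100
  M = -54 − 3·5 − 100 = -169
Change in M: -169 − (-226) = 57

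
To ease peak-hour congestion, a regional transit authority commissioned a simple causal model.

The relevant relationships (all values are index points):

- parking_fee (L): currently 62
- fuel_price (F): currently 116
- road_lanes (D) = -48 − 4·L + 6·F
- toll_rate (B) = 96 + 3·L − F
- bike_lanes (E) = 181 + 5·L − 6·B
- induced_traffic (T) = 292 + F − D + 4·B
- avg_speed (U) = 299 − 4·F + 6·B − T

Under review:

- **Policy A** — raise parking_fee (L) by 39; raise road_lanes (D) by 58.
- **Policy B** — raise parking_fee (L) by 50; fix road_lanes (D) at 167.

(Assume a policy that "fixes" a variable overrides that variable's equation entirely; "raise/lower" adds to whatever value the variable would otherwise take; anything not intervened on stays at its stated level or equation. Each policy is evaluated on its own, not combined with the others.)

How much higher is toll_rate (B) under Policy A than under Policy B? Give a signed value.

Policy A (L + 39, D + 58):
  L = 62 + 39 = 101
  F = 116
  B = 96 + 3·101 − 116 = 283
Policy B (L + 50, D := 167):
  L = 62 + 50 = 112
  F = 116
  B = 96 + 3·112 − 116 = 316
B: 283 − 316 = -33

-33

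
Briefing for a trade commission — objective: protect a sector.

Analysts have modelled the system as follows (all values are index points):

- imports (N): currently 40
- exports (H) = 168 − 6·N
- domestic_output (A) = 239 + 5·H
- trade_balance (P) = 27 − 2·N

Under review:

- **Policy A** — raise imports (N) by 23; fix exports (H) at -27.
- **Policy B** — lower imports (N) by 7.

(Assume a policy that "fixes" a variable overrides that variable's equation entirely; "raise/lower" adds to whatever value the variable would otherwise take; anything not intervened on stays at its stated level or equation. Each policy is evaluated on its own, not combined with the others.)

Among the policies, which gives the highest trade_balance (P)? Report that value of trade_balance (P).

Policy A (N + 23, H := -27):
  N = 40 + 23 = 63
  P = 27 − 2·63 = -99
Policy B (N − 7):
  N = 40 − 7 = 33
  P = 27 − 2·33 = -39
Comparing — Policy A: P=-99, Policy B: P=-39. Highest is -39 (Policy B).

-39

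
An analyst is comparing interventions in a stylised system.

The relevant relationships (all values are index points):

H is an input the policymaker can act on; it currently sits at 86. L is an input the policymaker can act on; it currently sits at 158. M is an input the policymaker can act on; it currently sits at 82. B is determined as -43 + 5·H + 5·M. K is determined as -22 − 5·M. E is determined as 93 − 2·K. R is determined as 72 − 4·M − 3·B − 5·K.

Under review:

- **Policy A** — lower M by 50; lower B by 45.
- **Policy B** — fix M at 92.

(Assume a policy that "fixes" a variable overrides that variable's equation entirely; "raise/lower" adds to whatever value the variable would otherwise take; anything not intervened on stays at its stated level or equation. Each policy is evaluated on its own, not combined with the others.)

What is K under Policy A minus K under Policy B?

Policy A (M − 50, B − 45):
  M = 82 − 50 = 32
  K = -22 − 5·32 = -182
Policy B (M := 92):
  M = 92
  K = -22 − 5·92 = -482
K: -182 − (-482) = 300

300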